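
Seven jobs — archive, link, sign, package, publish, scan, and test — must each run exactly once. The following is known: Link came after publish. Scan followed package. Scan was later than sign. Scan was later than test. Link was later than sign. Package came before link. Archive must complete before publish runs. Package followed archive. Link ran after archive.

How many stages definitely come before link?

Directly stated before link: archive, package, publish, and sign.
No chain forces test (or any of the others) ahead of link.
That's archive, package, publish, and sign — 4 in all.

4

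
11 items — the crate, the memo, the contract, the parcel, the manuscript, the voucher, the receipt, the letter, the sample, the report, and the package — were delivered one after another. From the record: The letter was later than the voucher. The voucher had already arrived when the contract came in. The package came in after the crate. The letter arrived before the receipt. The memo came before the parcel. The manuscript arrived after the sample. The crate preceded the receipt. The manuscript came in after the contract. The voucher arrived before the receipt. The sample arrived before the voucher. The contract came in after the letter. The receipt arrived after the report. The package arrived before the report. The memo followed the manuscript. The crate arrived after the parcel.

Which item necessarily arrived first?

the sample

The sample has a chain of constraints placing it before every other item, so the sample must be first.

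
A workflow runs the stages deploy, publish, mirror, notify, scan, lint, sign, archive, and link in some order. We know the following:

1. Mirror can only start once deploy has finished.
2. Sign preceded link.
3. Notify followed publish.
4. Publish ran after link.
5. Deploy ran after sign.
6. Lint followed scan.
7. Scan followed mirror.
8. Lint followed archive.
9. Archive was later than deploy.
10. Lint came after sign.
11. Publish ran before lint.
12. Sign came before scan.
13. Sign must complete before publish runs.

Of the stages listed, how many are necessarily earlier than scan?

3

Directly stated before scan: mirror and sign.
Deploy reaches scan via deploy → mirror → scan.
That's deploy, mirror, and sign — 3 in all.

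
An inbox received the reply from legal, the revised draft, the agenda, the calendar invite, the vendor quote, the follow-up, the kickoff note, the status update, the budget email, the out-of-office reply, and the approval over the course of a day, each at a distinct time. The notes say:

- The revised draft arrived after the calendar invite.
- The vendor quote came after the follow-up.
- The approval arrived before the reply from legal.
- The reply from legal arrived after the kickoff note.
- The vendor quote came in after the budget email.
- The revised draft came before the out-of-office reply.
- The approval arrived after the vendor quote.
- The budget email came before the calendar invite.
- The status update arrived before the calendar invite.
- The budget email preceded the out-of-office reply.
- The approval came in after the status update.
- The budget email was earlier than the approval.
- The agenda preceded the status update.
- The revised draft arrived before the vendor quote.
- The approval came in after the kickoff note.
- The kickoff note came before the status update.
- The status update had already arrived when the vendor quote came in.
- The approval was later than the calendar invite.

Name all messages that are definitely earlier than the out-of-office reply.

the agenda, the budget email, the calendar invite, the kickoff note, the revised draft, the status update

Directly stated before the out-of-office reply: the budget email and the revised draft.
The agenda reaches the out-of-office reply via the agenda → the status update → the calendar invite → the revised draft → the out-of-office reply.
The calendar invite reaches the out-of-office reply via the calendar invite → the revised draft → the out-of-office reply.
The kickoff note reaches the out-of-office reply via the kickoff note → the status update → the calendar invite → the revised draft → the out-of-office reply.
Likewise the status update reaches the out-of-office reply by chaining the stated constraints.
No chain forces the approval (or any of the others) ahead of the out-of-office reply.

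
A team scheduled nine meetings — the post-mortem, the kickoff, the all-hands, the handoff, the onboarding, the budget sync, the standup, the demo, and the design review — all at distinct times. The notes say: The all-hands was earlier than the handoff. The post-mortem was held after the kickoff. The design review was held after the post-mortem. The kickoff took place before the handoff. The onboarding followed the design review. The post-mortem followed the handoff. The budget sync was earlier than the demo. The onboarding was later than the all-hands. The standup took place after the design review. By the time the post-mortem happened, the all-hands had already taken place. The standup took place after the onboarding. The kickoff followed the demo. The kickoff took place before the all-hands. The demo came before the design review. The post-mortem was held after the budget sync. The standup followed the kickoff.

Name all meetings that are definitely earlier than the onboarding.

the all-hands, the budget sync, the demo, the design review, the handoff, the kickoff, the post-mortem

Directly stated before the onboarding: the all-hands and the design review.
The budget sync reaches the onboarding via the budget sync → the demo → the design review → the onboarding.
The demo reaches the onboarding via the demo → the design review → the onboarding.
The handoff reaches the onboarding via the handoff → the post-mortem → the design review → the onboarding.
Likewise the kickoff and the post-mortem each reach the onboarding by chaining the stated constraints.
No chain forces the standup ahead of the onboarding.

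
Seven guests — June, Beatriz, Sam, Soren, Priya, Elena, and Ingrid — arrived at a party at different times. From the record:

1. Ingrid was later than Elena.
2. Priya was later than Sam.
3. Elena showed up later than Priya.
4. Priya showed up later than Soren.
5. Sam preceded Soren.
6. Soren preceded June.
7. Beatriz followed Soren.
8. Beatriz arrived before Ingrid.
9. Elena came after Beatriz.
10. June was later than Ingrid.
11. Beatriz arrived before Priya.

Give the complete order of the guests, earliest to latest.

Sam, Soren, Beatriz, Priya, Elena, Ingrid, June

The constraints fix every adjacent pair, so only one ordering works:
Sam → Soren → Beatriz → Priya → Elena → Ingrid → June.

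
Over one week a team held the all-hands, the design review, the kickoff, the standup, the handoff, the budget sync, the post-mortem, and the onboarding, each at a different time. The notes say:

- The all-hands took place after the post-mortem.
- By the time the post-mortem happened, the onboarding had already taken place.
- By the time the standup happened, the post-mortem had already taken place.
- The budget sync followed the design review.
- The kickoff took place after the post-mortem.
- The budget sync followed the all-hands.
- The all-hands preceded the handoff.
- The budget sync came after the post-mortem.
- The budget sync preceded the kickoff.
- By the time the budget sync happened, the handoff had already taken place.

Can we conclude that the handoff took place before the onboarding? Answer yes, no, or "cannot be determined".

Tracing the constraints gives the onboarding → the post-mortem → the all-hands → the handoff, so the onboarding must come before the handoff.
That means the handoff cannot be before the onboarding.

no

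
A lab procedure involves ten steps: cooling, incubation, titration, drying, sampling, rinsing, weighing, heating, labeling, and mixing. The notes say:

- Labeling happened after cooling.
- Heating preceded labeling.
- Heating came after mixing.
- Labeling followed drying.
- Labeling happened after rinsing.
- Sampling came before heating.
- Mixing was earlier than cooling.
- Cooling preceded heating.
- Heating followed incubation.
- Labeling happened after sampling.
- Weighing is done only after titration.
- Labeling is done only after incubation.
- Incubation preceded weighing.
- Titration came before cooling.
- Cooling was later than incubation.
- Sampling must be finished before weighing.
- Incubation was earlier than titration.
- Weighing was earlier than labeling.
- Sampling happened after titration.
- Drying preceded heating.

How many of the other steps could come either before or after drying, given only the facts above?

7

Forced after drying: heating and labeling.
That leaves cooling, incubation, mixing, rinsing, sampling, titration, and weighing with no forced order relative to drying — 7.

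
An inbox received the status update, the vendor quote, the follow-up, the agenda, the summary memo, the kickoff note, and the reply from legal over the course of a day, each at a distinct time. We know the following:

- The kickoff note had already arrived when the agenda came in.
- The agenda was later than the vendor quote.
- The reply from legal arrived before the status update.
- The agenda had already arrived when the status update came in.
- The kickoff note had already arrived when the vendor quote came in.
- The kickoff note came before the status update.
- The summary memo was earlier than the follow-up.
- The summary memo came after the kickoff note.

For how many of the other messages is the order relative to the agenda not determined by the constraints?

3

Forced before the agenda: the kickoff note and the vendor quote; forced after the agenda: the status update.
That leaves the follow-up, the reply from legal, and the summary memo with no forced order relative to the agenda — 3.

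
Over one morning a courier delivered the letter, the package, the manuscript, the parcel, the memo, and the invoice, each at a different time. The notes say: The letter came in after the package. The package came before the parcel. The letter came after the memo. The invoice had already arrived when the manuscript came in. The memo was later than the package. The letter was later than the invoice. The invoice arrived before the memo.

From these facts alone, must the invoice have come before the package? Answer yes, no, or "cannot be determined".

No chain of stated constraints runs from the invoice to the package, and none runs from the package to the invoice either.
So the relative order of the invoice and the package is not fixed by the given facts.

cannot be determined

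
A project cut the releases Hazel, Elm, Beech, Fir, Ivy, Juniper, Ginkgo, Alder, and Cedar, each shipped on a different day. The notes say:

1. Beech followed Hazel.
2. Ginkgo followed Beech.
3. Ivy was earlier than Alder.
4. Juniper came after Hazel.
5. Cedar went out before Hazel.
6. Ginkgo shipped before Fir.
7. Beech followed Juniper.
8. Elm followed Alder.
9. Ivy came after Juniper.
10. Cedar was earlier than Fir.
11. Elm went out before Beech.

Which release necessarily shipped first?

Cedar has a chain of constraints placing it before every other release, so Cedar must be first.

Cedar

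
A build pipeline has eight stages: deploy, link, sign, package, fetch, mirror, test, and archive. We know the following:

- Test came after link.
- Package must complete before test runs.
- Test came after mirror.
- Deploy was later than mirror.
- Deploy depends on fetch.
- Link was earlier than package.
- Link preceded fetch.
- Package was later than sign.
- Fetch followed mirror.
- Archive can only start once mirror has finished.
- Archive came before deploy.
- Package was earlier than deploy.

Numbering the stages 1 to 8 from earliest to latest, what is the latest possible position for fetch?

7

Fetch must come before deploy — 1 stage forced after it.
Everything else can be placed before fetch in some valid order, so fetch can sit as late as position 8 − 1 = 7.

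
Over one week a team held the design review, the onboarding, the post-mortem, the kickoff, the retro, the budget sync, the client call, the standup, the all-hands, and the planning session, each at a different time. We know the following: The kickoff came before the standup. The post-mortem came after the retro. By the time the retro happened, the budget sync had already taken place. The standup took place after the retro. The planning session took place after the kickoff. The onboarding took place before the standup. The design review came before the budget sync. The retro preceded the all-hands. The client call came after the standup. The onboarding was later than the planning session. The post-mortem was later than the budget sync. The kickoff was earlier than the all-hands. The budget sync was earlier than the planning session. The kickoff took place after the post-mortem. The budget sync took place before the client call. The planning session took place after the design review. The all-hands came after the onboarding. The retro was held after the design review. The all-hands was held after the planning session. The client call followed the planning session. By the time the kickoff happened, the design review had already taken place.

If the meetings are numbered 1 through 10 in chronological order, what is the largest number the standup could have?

9

The standup must come before the client call — 1 meeting forced after it.
Everything else can be placed before the standup in some valid order, so the standup can sit as late as position 10 − 1 = 9.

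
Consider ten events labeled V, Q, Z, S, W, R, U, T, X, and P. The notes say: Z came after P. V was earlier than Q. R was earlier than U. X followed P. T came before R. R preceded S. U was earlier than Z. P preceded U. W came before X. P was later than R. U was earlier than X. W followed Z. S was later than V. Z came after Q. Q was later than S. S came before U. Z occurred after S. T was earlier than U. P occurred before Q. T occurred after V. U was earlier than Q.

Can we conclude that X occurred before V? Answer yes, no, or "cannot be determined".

Tracing the constraints gives V → T → U → X, so V must come before X.
That means X cannot be before V.

no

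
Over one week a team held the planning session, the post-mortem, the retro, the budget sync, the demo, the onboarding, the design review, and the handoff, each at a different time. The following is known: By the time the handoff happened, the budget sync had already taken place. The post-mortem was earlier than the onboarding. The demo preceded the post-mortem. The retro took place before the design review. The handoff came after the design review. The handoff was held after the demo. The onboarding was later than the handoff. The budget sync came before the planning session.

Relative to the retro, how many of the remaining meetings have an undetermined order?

4

Forced after the retro: the design review, the handoff, and the onboarding.
That leaves the budget sync, the demo, the planning session, and the post-mortem with no forced order relative to the retro — 4.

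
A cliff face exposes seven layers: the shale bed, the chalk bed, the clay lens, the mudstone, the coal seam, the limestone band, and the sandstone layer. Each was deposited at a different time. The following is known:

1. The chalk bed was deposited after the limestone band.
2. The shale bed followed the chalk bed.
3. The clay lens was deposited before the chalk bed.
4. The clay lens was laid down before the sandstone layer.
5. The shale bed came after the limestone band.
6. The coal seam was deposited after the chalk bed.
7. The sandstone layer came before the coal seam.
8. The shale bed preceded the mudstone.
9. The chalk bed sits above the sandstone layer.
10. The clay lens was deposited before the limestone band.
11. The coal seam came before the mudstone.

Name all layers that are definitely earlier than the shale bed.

the chalk bed, the clay lens, the limestone band, the sandstone layer

Directly stated before the shale bed: the chalk bed and the limestone band.
The clay lens reaches the shale bed via the clay lens → the limestone band → the shale bed.
The sandstone layer reaches the shale bed via the sandstone layer → the chalk bed → the shale bed.
No chain forces the coal seam (or any of the others) ahead of the shale bed.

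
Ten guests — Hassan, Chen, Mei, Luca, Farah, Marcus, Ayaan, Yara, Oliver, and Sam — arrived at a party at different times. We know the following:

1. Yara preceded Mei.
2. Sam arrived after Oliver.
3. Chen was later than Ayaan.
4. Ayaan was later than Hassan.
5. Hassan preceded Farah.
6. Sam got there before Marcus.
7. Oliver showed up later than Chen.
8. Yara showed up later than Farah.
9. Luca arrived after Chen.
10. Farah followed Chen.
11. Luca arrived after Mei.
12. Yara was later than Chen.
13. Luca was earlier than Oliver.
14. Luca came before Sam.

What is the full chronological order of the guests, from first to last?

Hassan, Ayaan, Chen, Farah, Yara, Mei, Luca, Oliver, Sam, Marcus

The constraints fix every adjacent pair, so only one ordering works:
Hassan → Ayaan → Chen → Farah → Yara → Mei → Luca → Oliver → Sam → Marcus.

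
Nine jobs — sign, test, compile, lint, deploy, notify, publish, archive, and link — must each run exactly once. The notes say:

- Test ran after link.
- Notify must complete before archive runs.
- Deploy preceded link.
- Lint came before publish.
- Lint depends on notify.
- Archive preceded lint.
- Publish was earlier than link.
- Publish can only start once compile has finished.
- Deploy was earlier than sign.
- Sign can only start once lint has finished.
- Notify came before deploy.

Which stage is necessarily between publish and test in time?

Tracing the constraints gives publish → link → test, so link sits after publish and before test.
No other stage is forced both after publish and before test.

link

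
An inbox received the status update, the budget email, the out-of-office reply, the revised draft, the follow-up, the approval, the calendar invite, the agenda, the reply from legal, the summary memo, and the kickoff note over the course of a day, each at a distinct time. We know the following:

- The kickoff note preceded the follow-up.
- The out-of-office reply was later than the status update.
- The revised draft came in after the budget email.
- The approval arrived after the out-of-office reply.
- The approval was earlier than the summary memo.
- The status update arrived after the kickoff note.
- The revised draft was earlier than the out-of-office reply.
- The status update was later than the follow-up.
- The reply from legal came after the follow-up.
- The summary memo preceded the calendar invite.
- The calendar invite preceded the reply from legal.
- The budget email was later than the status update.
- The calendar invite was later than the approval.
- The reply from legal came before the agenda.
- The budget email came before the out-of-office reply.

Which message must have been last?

Every other message has a chain of constraints placing it before the agenda, so the agenda is last.

the agenda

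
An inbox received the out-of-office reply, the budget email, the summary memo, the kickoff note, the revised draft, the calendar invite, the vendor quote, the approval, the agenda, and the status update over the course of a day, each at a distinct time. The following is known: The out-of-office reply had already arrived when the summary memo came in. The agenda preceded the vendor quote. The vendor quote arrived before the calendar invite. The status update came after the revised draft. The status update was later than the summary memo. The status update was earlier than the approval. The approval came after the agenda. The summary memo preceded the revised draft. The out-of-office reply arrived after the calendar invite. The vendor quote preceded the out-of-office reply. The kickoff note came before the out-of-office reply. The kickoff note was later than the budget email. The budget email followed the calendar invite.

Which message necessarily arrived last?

Every other message has a chain of constraints placing it before the approval, so the approval is last.

the approval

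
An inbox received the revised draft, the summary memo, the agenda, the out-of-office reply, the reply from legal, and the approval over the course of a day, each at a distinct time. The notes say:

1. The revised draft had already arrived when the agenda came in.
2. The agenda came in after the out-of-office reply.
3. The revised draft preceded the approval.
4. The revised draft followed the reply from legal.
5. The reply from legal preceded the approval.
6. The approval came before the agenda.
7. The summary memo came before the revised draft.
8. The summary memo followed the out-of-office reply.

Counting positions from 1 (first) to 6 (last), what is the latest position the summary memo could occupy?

3

The summary memo must come before the agenda, the approval, and the revised draft — 3 messages forced after it.
Everything else can be placed before the summary memo in some valid order, so the summary memo can sit as late as position 6 − 3 = 3.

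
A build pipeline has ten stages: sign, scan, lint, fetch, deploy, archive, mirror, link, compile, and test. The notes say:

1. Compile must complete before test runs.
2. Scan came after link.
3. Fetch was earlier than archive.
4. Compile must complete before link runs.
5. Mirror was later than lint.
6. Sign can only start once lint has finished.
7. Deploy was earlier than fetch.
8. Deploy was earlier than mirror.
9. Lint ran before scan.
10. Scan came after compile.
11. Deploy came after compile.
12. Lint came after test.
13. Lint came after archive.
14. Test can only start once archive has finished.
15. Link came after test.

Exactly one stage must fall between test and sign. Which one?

lint

Tracing the constraints gives test → lint → sign, so lint sits after test and before sign.
No other stage is forced both after test and before sign.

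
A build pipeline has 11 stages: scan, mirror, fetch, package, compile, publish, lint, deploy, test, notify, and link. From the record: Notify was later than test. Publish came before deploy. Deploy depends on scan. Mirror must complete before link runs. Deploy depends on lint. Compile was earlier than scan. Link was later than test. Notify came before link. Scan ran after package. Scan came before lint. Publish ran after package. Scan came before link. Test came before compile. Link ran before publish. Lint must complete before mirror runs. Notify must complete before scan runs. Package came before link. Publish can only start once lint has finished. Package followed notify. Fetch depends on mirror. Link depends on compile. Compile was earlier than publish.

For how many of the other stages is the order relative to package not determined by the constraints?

1

Forced before package: notify and test; forced after package: deploy, fetch, link, lint, mirror, publish, and scan.
That leaves compile with no forced order relative to package — 1.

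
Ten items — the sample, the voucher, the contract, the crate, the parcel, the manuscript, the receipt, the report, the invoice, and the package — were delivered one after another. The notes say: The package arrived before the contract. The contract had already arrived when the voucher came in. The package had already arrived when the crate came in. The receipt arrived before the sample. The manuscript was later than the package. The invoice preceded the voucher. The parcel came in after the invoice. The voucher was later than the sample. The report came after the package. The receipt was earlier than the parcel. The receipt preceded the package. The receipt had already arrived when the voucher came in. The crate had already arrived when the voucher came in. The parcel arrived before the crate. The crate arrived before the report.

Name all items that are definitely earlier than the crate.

Directly stated before the crate: the package and the parcel.
The invoice reaches the crate via the invoice → the parcel → the crate.
The receipt reaches the crate via the receipt → the parcel → the crate.
No chain forces the report (or any of the others) ahead of the crate.

the invoice, the package, the parcel, the receipt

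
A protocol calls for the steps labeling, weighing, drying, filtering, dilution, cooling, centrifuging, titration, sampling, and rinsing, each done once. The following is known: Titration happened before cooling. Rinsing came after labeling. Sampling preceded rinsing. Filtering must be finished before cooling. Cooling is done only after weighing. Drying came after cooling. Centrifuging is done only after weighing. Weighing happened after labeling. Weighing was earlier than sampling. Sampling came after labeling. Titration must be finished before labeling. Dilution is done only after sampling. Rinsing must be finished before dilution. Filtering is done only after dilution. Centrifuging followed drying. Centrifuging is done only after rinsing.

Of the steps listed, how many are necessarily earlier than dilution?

Directly stated before dilution: rinsing and sampling.
Labeling reaches dilution via labeling → sampling → dilution.
Titration reaches dilution via titration → labeling → sampling → dilution.
Weighing reaches dilution via weighing → sampling → dilution.
No chain forces filtering (or any of the others) ahead of dilution.
That's labeling, rinsing, sampling, titration, and weighing — 5 in all.

5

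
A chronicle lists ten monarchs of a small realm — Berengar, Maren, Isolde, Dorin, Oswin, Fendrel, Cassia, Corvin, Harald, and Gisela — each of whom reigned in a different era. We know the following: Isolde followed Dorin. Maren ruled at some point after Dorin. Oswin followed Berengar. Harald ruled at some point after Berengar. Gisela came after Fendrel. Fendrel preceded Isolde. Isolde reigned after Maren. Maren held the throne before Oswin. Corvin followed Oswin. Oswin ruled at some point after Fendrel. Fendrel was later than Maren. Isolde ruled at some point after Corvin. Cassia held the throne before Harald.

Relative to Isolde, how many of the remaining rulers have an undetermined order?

Forced before Isolde: Berengar, Corvin, Dorin, Fendrel, Maren, and Oswin.
That leaves Cassia, Gisela, and Harald with no forced order relative to Isolde — 3.

3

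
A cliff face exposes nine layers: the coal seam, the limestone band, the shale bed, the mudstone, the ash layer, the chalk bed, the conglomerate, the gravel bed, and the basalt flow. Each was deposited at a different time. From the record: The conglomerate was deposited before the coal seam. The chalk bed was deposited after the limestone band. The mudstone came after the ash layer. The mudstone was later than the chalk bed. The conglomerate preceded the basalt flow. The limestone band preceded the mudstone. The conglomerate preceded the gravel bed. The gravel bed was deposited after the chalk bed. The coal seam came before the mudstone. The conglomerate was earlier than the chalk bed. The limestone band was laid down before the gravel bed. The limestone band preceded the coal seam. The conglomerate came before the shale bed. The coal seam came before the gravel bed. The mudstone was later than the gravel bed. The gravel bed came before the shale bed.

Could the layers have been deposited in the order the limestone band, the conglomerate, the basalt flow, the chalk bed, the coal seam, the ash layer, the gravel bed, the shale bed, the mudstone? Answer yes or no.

Check each stated constraint against the proposed order — e.g. the conglomerate is ahead of the shale bed; the limestone band is ahead of the mudstone. Every pair is in the required order; nothing is violated.

yes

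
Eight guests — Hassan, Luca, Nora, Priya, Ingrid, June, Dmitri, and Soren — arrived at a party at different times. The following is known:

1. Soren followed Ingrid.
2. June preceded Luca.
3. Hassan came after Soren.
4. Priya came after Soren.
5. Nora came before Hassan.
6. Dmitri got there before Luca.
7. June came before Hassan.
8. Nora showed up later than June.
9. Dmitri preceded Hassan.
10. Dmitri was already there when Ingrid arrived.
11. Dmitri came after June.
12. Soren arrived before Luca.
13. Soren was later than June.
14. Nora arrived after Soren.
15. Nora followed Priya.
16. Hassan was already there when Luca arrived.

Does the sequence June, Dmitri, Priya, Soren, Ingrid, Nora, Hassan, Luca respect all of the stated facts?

The constraints require Soren before Priya, but in the proposed sequence Priya appears ahead of Soren. That one violation is enough.

no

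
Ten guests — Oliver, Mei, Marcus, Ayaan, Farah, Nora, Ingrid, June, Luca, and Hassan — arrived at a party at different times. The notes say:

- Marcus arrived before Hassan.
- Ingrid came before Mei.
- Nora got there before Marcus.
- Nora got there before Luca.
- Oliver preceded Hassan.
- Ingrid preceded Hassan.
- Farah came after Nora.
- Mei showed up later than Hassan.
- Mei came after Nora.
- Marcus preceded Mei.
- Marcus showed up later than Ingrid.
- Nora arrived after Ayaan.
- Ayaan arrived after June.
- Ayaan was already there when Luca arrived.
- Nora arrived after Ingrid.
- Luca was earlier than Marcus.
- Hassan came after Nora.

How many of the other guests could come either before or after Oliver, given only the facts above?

7

Forced after Oliver: Hassan and Mei.
That leaves Ayaan, Farah, Ingrid, June, Luca, Marcus, and Nora with no forced order relative to Oliver — 7.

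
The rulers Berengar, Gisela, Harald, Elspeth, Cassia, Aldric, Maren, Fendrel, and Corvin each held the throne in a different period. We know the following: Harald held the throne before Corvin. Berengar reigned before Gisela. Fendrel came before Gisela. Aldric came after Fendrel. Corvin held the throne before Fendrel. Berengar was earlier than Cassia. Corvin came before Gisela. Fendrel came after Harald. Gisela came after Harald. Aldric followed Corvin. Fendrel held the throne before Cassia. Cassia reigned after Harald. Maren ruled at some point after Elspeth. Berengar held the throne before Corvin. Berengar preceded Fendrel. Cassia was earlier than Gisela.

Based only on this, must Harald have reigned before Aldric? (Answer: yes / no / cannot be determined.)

Chain the constraints: Harald → Fendrel → Aldric. Each link is directly stated, so Harald comes before Aldric.

yes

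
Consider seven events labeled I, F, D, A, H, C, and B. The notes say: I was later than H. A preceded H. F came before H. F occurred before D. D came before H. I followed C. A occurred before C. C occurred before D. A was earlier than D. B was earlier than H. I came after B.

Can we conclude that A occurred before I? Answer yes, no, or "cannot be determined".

yes

Chain the constraints: A → H → I. Each link is directly stated, so A comes before I.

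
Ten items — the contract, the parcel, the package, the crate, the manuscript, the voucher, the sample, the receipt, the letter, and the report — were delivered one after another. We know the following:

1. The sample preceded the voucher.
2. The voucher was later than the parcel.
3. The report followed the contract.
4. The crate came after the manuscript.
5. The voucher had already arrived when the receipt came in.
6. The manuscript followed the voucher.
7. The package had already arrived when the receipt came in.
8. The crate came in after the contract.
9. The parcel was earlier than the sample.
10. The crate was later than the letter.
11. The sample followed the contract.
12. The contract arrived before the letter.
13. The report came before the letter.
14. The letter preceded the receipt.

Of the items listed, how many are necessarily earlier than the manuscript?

Directly stated before the manuscript: the voucher.
The contract reaches the manuscript via the contract → the sample → the voucher → the manuscript.
The parcel reaches the manuscript via the parcel → the voucher → the manuscript.
The sample reaches the manuscript via the sample → the voucher → the manuscript.
No chain forces the receipt (or any of the others) ahead of the manuscript.
That's the contract, the parcel, the sample, and the voucher — 4 in all.

4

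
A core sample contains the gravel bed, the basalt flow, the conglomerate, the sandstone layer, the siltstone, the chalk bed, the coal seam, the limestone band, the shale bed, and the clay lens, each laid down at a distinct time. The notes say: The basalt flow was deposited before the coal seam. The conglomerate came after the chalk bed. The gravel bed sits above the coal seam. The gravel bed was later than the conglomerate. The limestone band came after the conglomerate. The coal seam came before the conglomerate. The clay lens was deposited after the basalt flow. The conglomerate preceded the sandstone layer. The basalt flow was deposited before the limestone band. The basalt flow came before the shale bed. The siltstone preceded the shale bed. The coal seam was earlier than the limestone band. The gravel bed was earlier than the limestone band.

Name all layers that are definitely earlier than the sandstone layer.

Directly stated before the sandstone layer: the conglomerate.
The basalt flow reaches the sandstone layer via the basalt flow → the coal seam → the conglomerate → the sandstone layer.
The chalk bed reaches the sandstone layer via the chalk bed → the conglomerate → the sandstone layer.
The coal seam reaches the sandstone layer via the coal seam → the conglomerate → the sandstone layer.

the basalt flow, the chalk bed, the coal seam, the conglomerate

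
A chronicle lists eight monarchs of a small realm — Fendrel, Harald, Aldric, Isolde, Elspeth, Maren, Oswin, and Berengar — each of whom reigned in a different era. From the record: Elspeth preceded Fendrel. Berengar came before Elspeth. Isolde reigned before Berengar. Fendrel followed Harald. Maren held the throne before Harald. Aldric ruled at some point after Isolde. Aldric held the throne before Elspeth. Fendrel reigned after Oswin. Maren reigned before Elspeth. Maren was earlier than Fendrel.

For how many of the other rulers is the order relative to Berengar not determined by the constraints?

Forced before Berengar: Isolde; forced after Berengar: Elspeth and Fendrel.
That leaves Aldric, Harald, Maren, and Oswin with no forced order relative to Berengar — 4.

4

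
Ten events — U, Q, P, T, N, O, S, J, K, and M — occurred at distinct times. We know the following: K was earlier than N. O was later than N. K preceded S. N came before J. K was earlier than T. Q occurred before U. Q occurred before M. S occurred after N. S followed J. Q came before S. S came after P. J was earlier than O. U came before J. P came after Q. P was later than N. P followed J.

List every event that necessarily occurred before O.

Directly stated before O: J and N.
K reaches O via K → N → O.
Q reaches O via Q → U → J → O.
U reaches O via U → J → O.
No chain forces T (or any of the others) ahead of O.

J, K, N, Q, U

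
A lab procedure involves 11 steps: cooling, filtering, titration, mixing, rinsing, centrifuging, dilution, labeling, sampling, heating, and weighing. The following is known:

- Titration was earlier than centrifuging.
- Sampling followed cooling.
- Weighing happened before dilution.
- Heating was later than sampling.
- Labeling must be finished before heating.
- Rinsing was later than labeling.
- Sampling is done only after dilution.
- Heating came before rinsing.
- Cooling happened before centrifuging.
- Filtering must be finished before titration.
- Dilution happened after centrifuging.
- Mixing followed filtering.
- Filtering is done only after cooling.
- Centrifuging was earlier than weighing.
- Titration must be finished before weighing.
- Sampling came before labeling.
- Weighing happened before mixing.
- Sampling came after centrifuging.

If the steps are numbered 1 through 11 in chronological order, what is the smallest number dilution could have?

Centrifuging, cooling, filtering, titration, and weighing must all come before dilution — 5 forced predecessors.
Nothing else is forced ahead of dilution, so its earliest slot is position 5 + 1 = 6.

6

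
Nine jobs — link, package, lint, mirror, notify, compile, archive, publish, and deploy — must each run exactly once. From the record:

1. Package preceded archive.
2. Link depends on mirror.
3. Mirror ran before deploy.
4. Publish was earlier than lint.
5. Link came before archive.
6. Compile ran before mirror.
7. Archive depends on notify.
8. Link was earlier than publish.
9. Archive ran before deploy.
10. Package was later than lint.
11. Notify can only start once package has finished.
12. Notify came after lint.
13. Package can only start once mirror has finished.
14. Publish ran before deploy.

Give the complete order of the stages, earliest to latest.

compile, mirror, link, publish, lint, package, notify, archive, deploy

The constraints fix every adjacent pair, so only one ordering works:
compile → mirror → link → publish → lint → package → notify → archive → deploy.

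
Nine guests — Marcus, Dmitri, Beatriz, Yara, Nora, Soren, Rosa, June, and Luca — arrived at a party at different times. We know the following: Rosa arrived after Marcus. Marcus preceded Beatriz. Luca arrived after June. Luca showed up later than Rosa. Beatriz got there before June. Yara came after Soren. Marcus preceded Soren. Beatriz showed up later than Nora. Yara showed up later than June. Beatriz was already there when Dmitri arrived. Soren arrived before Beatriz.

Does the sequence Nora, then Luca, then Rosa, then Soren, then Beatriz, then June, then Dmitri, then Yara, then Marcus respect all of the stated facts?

The constraints require June before Luca, but in the proposed sequence Luca appears ahead of June. That one violation is enough.

no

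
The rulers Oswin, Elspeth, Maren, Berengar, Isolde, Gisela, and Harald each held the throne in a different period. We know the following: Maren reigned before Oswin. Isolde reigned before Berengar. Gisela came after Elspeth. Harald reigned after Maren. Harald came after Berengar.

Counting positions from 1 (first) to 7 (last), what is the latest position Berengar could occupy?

Berengar must come before Harald — 1 ruler forced after them.
Everything else can be placed before Berengar in some valid order, so Berengar can sit as late as position 7 − 1 = 6.

6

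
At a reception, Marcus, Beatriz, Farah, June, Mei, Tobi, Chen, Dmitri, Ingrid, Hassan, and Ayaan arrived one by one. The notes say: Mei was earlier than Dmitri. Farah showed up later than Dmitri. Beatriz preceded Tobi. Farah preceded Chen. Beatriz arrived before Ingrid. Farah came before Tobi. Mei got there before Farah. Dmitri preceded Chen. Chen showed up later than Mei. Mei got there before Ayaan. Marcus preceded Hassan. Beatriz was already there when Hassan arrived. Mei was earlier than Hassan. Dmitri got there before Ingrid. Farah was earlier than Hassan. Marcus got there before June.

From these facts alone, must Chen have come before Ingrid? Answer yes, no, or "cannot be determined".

cannot be determined

No chain of stated constraints runs from Chen to Ingrid, and none runs from Ingrid to Chen either.
So the relative order of Chen and Ingrid is not fixed by the given facts.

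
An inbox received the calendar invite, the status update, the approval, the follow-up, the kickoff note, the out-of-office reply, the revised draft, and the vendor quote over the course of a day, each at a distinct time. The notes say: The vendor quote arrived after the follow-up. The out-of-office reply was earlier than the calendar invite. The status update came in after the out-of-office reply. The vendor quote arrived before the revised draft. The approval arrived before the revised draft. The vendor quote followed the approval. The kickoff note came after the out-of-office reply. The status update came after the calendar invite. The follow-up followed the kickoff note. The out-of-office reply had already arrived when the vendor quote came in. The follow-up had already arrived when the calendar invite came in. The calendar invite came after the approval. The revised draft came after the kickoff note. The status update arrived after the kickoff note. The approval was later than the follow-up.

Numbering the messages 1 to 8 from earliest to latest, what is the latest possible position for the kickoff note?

The kickoff note must come before the approval, the calendar invite, the follow-up, the revised draft, the status update, and the vendor quote — 6 messages forced after it.
Everything else can be placed before the kickoff note in some valid order, so the kickoff note can sit as late as position 8 − 6 = 2.

2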